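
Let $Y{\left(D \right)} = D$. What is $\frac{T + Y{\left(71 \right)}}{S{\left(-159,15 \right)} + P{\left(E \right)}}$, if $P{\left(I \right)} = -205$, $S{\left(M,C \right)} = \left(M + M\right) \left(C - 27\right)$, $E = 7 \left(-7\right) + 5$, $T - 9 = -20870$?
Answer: $- \frac{20790}{3611} \approx -5.7574$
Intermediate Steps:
$T = -20861$ ($T = 9 - 20870 = -20861$)
$E = -44$ ($E = -49 + 5 = -44$)
$S{\left(M,C \right)} = 2 M \left(-27 + C\right)$
$\frac{T + Y{\left(71 \right)}}{S{\left(-159,15 \right)} + P{\left(E \right)}} = \frac{-20861 + 71}{2 \left(-159\right) \left(-27 + 15\right) - 205} = - \frac{20790}{2 \left(-159\right) \left(-12\right) - 205} = - \frac{20790}{3816 - 205} = - \frac{20790}{3611}$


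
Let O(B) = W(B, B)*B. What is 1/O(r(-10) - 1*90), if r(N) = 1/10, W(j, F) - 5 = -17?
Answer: 5/5394 ≈ 0.00092696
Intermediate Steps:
W(j, F) = -12 (W(j, F) = 5 - 17 = -12)
r(N) = 1/10
O(B) = -12*B
1/O(r(-10) - 1*90) = 1/(-12*(1/10 - 1*90)) = 1/(-12*(1/10 - 90)) = 1/(-12*(-899/10)) = 1/(5394/5) = 5/5394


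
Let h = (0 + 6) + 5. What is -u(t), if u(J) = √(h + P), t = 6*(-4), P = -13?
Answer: -I*√2 ≈ -1.4142*I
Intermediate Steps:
h = 11 (h = 6 + 5 = 11)
t = -24
u(J) = I*√2 (u(J) = √(11 - 13) = √(-2) = I*√2)
-u(t) = -I*√2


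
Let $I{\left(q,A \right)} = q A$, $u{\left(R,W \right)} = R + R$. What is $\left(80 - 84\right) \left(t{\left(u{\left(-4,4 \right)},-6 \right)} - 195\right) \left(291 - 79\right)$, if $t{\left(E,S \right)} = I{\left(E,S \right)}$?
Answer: $124656$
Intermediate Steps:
$u{\left(R,W \right)} = 2 R$
$I{\left(q,A \right)} = A q$
$t{\left(E,S \right)} = E S$ ($t{\left(E,S \right)} = S E = E S$)
$\left(80 - 84\right) \left(t{\left(u{\left(-4,4 \right)},-6 \right)} - 195\right) \left(291 - 79\right) = \left(80 - 84\right) \left(2 \left(-4\right) \left(-6\right) - 195\right) \left(291 - 79\right) = - 4 \left(\left(-8\right) \left(-6\right) - 195\right) 212 = - 4 \left(48 - 195\right) 212 = - 4 \left(\left(-147\right) 212\right) = \left(-4\right) \left(-31164\right) = 124656$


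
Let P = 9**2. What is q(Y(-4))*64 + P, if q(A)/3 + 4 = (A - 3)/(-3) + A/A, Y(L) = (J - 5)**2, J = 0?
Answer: -1903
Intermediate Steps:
P = 81
Y(L) = 25 (Y(L) = (0 - 5)**2 = (-5)**2 = 25)
q(A) = -6 - A (q(A) = -12 + 3*((A - 3)/(-3) + A/A) = -12 + 3*((-3 + A)*(-1/3) + 1) = -12 + 3*((1 - A/3) + 1) = -12 + 3*(2 - A/3) = -12 + (6 - A) = -6 - A)
q(Y(-4))*64 + P = (-6 - 1*25)*64 + 81 = (-6 - 25)*64 + 81 = -31*64 + 81 = -1984 + 81 = -1903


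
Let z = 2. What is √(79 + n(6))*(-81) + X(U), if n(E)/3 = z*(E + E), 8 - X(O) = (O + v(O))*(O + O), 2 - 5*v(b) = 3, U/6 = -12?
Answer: -51944/5 - 81*√151 ≈ -11384.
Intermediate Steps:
U = -72 (U = 6*(-12) = -72)
v(b) = -⅕ (v(b) = ⅖ - ⅕*3 = ⅖ - ⅗ = -⅕)
X(O) = 8 - 2*O*(-⅕ + O) (X(O) = 8 - (O - ⅕)*(O + O) = 8 - (-⅕ + O)*2*O = 8 - 2*O*(-⅕ + O))
n(E) = 12*E (n(E) = 3*(2*(E + E)) = 3*(2*(2*E)) = 3*(4*E) = 12*E)
√(79 + n(6))*(-81) + X(U) = √(79 + 12*6)*(-81) + (8 - 2*(-72)² + (⅖)*(-72)) = √(79 + 72)*(-81) + (8 - 2*5184 - 144/5) = √151*(-81) + (8 - 10368 - 144/5) = -81*√151 - 51944/5 = -51944/5 - 81*√151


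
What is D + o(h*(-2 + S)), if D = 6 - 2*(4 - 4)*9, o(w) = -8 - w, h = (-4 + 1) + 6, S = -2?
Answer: 10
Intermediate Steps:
h = 3 (h = -3 + 6 = 3)
D = 6 (D = 6 - 2*0*9 = 6 + 0*9 = 6 + 0 = 6)
D + o(h*(-2 + S)) = 6 + (-8 - 3*(-2 - 2)) = 6 + (-8 - 3*(-4)) = 6 + (-8 - 1*(-12)) = 6 + (-8 + 12) = 6 + 4 = 10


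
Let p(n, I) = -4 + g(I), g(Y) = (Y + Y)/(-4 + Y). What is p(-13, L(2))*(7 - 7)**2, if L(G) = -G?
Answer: 0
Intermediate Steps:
g(Y) = 2*Y/(-4 + Y) (g(Y) = (2*Y)/(-4 + Y) = 2*Y/(-4 + Y))
p(n, I) = -4 + 2*I/(-4 + I)
p(-13, L(2))*(7 - 7)**2 = (2*(8 - (-1)*2)/(-4 - 1*2))*(7 - 7)**2 = (2*(8 - 1*(-2))/(-4 - 2))*0**2 = (2*(8 + 2)/(-6))*0 = (2*(-1/6)*10)*0 = -10/3*0 = 0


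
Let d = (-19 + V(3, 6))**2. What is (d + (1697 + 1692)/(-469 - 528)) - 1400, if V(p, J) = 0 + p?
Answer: -1143957/997 ≈ -1147.4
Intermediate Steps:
V(p, J) = p
d = 256 (d = (-19 + 3)**2 = (-16)**2 = 256)
(d + (1697 + 1692)/(-469 - 528)) - 1400 = (256 + (1697 + 1692)/(-469 - 528)) - 1400 = (256 + 3389/(-997)) - 1400 = (256 + 3389*(-1/997)) - 1400 = (256 - 3389/997) - 1400 = 251843/997 - 1400 = -1143957/997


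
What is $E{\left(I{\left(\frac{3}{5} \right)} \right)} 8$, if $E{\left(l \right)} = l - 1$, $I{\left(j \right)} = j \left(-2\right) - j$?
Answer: $- \frac{112}{5} \approx -22.4$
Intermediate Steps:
$I{\left(j \right)} = - 3 j$ ($I{\left(j \right)} = - 2 j - j = - 3 j$)
$E{\left(l \right)} = -1 + l$
$E{\left(I{\left(\frac{3}{5} \right)} \right)} 8 = \left(-1 - 3 \cdot \frac{3}{5}\right) 8 = \left(-1 - 3 \cdot 3 \cdot \frac{1}{5}\right) 8 = \left(-1 - \frac{9}{5}\right) 8 = \left(- \frac{14}{5}\right) 8 = - \frac{112}{5}$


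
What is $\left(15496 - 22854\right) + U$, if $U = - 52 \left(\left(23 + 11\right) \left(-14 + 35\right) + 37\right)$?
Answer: $-46410$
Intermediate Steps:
$U = -39052$ ($U = - 52 \left(34 \cdot 21 + 37\right) = - 52 \left(714 + 37\right) = \left(-52\right) 751 = -39052$)
$\left(15496 - 22854\right) + U = \left(15496 - 22854\right) - 39052 = -7358 - 39052 = -46410$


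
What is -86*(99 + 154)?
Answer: -21758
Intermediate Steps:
-86*(99 + 154) = -86*253 = -21758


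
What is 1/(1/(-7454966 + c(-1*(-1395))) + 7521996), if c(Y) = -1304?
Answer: 7456270/56086033114919 ≈ 1.3294e-7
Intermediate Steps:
1/(1/(-7454966 + c(-1*(-1395))) + 7521996) = 1/(1/(-7454966 - 1304) + 7521996) = 1/(1/(-7456270) + 7521996) = 1/(-1/7456270 + 7521996) = 1/(56086033114919/7456270) = 7456270/56086033114919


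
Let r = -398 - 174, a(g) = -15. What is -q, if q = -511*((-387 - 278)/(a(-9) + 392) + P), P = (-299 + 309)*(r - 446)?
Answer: -1961486275/377 ≈ -5.2029e+6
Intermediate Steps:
r = -572
P = -10180 (P = (-299 + 309)*(-572 - 446) = 10*(-1018) = -10180)
q = 1961486275/377 (q = -511*((-387 - 278)/(-15 + 392) - 10180) = -511*(-665/377 - 10180) = -511*(-3838525/377) = 1961486275/377 ≈ 5.2029e+6)
-q = -1*1961486275/377 = -1961486275/377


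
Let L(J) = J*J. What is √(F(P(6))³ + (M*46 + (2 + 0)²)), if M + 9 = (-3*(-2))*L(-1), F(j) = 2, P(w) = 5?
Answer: 3*I*√14 ≈ 11.225*I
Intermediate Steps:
L(J) = J²
M = -3 (M = -9 - 3*(-2)*(-1)² = -9 + 6*1 = -9 + 6 = -3)
√(F(P(6))³ + (M*46 + (2 + 0)²)) = √(2³ + (-3*46 + (2 + 0)²)) = √(8 + (-138 + 2²)) = √(8 + (-138 + 4)) = √(8 - 134) = √(-126) = 3*I*√14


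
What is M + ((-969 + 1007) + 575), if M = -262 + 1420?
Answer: 1771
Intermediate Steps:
M = 1158
M + ((-969 + 1007) + 575) = 1158 + ((-969 + 1007) + 575) = 1158 + (38 + 575) = 1158 + 613 = 1771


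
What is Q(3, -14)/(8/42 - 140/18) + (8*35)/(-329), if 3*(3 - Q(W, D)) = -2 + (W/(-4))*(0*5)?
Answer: -29977/22466 ≈ -1.3343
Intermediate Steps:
Q(W, D) = 11/3 (Q(W, D) = 3 - (-2 + (W/(-4))*(0*5))/3 = 3 - (-2 + (W*(-¼))*0)/3 = 3 - (-2 - W/4*0)/3 = 3 - (-2 + 0)/3 = 3 - ⅓*(-2) = 3 + ⅔ = 11/3)
Q(3, -14)/(8/42 - 140/18) + (8*35)/(-329) = 11/(3*(8/42 - 140/18)) + (8*35)/(-329) = 11/(3*(8*(1/42) - 140*1/18)) + 280*(-1/329) = 11/(3*(4/21 - 70/9)) - 40/47 = 11/(3*(-478/63)) - 40/47 = (11/3)*(-63/478) - 40/47 = -231/478 - 40/47 = -29977/22466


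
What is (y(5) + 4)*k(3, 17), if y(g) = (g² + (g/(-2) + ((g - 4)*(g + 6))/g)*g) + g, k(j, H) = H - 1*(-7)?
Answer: 780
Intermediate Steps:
k(j, H) = 7 + H (k(j, H) = H + 7 = 7 + H)
y(g) = g + g² + g*(-g/2 + (-4 + g)*(6 + g)/g) (y(g) = (g² + (g*(-½) + ((-4 + g)*(6 + g))/g)*g) + g = (g² + (-g/2 + (-4 + g)*(6 + g)/g)*g) + g = (g² + g*(-g/2 + (-4 + g)*(6 + g)/g)) + g = g + g² + g*(-g/2 + (-4 + g)*(6 + g)/g))
(y(5) + 4)*k(3, 17) = ((-24 + 3*5 + (3/2)*5²) + 4)*(7 + 17) = ((-24 + 15 + (3/2)*25) + 4)*24 = ((-24 + 15 + 75/2) + 4)*24 = (57/2 + 4)*24 = (65/2)*24 = 780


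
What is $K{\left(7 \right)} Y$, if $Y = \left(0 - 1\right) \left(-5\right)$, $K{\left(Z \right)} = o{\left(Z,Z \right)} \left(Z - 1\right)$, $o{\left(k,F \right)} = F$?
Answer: $210$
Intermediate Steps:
$K{\left(Z \right)} = Z \left(-1 + Z\right)$ ($K{\left(Z \right)} = Z \left(Z - 1\right) = Z \left(-1 + Z\right)$)
$Y = 5$ ($Y = \left(-1\right) \left(-5\right) = 5$)
$K{\left(7 \right)} Y = 7 \left(-1 + 7\right) 5 = 7 \cdot 6 \cdot 5 = 42 \cdot 5 = 210$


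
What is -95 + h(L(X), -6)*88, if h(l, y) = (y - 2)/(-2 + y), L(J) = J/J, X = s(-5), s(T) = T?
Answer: -7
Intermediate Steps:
X = -5
L(J) = 1
h(l, y) = 1 (h(l, y) = (-2 + y)/(-2 + y) = 1)
-95 + h(L(X), -6)*88 = -95 + 1*88 = -95 + 88 = -7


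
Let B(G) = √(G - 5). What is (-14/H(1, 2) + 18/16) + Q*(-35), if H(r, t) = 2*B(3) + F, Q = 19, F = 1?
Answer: (-10622*√2 + 5423*I)/(8*(-I + 2*√2)) ≈ -665.43 + 4.3998*I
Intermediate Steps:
B(G) = √(-5 + G)
H(r, t) = 1 + 2*I*√2 (H(r, t) = 2*√(-5 + 3) + 1 = 2*√(-2) + 1 = 2*(I*√2) + 1 = 2*I*√2 + 1 = 1 + 2*I*√2)
(-14/H(1, 2) + 18/16) + Q*(-35) = (-14/(1 + 2*I*√2) + 18/16) + 19*(-35) = (-14/(1 + 2*I*√2) + 18*(1/16)) - 665 = (-14/(1 + 2*I*√2) + 9/8) - 665 = (9/8 - 14/(1 + 2*I*√2)) - 665 = -5311/8 - 14/(1 + 2*I*√2)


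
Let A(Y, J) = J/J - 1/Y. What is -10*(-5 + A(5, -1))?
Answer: 42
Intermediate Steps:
A(Y, J) = 1 - 1/Y
-10*(-5 + A(5, -1)) = -10*(-5 + (-1 + 5)/5) = -10*(-5 + (⅕)*4) = -10*(-5 + ⅘) = -10*(-21/5) = 42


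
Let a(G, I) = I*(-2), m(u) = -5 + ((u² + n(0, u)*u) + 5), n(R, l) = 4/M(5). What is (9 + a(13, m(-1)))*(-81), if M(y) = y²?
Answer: -14823/25 ≈ -592.92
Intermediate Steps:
n(R, l) = 4/25 (n(R, l) = 4/(5²) = 4/25)
m(u) = u² + 4*u/25 (m(u) = -5 + ((u² + 4*u/25) + 5) = -5 + (5 + u² + 4*u/25) = u² + 4*u/25)
a(G, I) = -2*I
(9 + a(13, m(-1)))*(-81) = (9 - 2*(-1)*(4 + 25*(-1))/25)*(-81) = (9 - 2*(-1)*(4 - 25)/25)*(-81) = (9 - 2*(-1)*(-21)/25)*(-81) = (9 - 2*21/25)*(-81) = (9 - 42/25)*(-81) = (183/25)*(-81) = -14823/25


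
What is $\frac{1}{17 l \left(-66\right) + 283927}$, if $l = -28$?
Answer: $\frac{1}{315343} \approx 3.1711 \cdot 10^{-6}$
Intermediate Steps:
$\frac{1}{17 l \left(-66\right) + 283927} = \frac{1}{17 \left(-28\right) \left(-66\right) + 283927} = \frac{1}{\left(-476\right) \left(-66\right) + 283927} = \frac{1}{31416 + 283927} = \frac{1}{315343}$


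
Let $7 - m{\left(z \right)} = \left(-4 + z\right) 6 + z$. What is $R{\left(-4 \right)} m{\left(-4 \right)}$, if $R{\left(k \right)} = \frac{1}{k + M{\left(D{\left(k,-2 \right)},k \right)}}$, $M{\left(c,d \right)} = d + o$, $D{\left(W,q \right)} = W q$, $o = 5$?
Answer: $- \frac{59}{3} \approx -19.667$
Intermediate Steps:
$m{\left(z \right)} = 31 - 7 z$ ($m{\left(z \right)} = 7 - \left(\left(-4 + z\right) 6 + z\right) = 7 - \left(\left(-24 + 6 z\right) + z\right) = 7 - \left(-24 + 7 z\right) = 31 - 7 z$)
$M{\left(c,d \right)} = 5 + d$ ($M{\left(c,d \right)} = d + 5 = 5 + d$)
$R{\left(k \right)} = \frac{1}{5 + 2 k}$ ($R{\left(k \right)} = \frac{1}{k + \left(5 + k\right)} = \frac{1}{5 + 2 k}$)
$R{\left(-4 \right)} m{\left(-4 \right)} = \frac{31 - -28}{5 + 2 \left(-4\right)} = \frac{31 + 28}{5 - 8} = \frac{1}{-3} \cdot 59 = \left(- \frac{1}{3}\right) 59 = - \frac{59}{3}$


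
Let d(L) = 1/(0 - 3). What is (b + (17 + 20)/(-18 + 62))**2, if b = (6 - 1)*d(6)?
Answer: 11881/17424 ≈ 0.68188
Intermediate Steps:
d(L) = -1/3 (d(L) = 1/(-3) = -1/3)
b = -5/3 (b = (6 - 1)*(-1/3) = 5*(-1/3) = -5/3 ≈ -1.6667)
(b + (17 + 20)/(-18 + 62))**2 = (-5/3 + (17 + 20)/(-18 + 62))**2 = (-5/3 + 37/44)**2 = (-109/132)**2 = 11881/17424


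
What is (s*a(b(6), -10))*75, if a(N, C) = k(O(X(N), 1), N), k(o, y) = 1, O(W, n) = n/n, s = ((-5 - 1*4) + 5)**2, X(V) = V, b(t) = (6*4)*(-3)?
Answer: 1200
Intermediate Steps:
b(t) = -72 (b(t) = 24*(-3) = -72)
s = 16 (s = ((-5 - 4) + 5)**2 = (-9 + 5)**2 = (-4)**2 = 16)
O(W, n) = 1
a(N, C) = 1
(s*a(b(6), -10))*75 = (16*1)*75 = 16*75 = 1200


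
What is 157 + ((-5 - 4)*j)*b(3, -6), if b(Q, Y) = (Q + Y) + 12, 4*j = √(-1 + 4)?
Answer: 157 - 81*√3/4 ≈ 121.93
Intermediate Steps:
j = √3/4 (j = √(-1 + 4)/4 = √3/4 ≈ 0.43301)
b(Q, Y) = 12 + Q + Y
157 + ((-5 - 4)*j)*b(3, -6) = 157 + ((-5 - 4)*(√3/4))*(12 + 3 - 6) = 157 - 9*√3/4*9 = 157 - 81*√3/4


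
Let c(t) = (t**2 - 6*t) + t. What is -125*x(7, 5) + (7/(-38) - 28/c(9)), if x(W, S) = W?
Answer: -299579/342 ≈ -875.96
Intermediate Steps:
c(t) = t**2 - 5*t
-125*x(7, 5) + (7/(-38) - 28/c(9)) = -125*7 + (7/(-38) - 28*1/(9*(-5 + 9))) = -875 + (7*(-1/38) - 28/(9*4)) = -875 + (-7/38 - 28/36) = -875 + (-7/38 - 28*1/36) = -875 + (-7/38 - 7/9) = -875 - 329/342 = -299579/342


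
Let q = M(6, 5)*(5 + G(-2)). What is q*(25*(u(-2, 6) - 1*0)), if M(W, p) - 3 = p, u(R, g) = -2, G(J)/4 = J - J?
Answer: -2000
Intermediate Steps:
G(J) = 0 (G(J) = 4*(J - J) = 4*0 = 0)
M(W, p) = 3 + p
q = 40 (q = (3 + 5)*(5 + 0) = 8*5 = 40)
q*(25*(u(-2, 6) - 1*0)) = 40*(25*(-2 - 1*0)) = 40*(25*(-2 + 0)) = 40*(25*(-2)) = 40*(-50) = -2000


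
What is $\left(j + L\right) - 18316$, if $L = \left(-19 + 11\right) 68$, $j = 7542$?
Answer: $-11318$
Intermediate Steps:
$L = -544$ ($L = \left(-8\right) 68 = -544$)
$\left(j + L\right) - 18316 = \left(7542 - 544\right) - 18316 = 6998 - 18316 = -11318$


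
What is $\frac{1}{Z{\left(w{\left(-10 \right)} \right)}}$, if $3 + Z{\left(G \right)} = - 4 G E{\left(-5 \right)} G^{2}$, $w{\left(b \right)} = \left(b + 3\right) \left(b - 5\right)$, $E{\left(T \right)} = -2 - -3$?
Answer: $- \frac{1}{4630503} \approx -2.1596 \cdot 10^{-7}$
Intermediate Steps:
$E{\left(T \right)} = 1$ ($E{\left(T \right)} = -2 + 3 = 1$)
$w{\left(b \right)} = \left(-5 + b\right) \left(3 + b\right)$ ($w{\left(b \right)} = \left(3 + b\right) \left(-5 + b\right) = \left(-5 + b\right) \left(3 + b\right)$)
$Z{\left(G \right)} = -3 - 4 G^{3}$ ($Z{\left(G \right)} = -3 + - 4 G 1 G^{2} = -3 + - 4 G G^{2} = -3 - 4 G^{3}$)
$\frac{1}{Z{\left(w{\left(-10 \right)} \right)}} = \frac{1}{-3 - 4 \left(-15 + \left(-10\right)^{2} - -20\right)^{3}} = \frac{1}{-3 - 4 \left(-15 + 100 + 20\right)^{3}} = \frac{1}{-3 - 4 \cdot 105^{3}} = \frac{1}{-3 - 4630500} = \frac{1}{-4630503} = - \frac{1}{4630503}$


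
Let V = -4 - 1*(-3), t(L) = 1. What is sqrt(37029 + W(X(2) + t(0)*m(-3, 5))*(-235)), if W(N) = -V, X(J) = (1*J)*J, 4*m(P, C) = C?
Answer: sqrt(36794) ≈ 191.82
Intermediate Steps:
m(P, C) = C/4
X(J) = J**2 (X(J) = J*J = J**2)
V = -1 (V = -4 + 3 = -1)
W(N) = 1 (W(N) = -1*(-1) = 1)
sqrt(37029 + W(X(2) + t(0)*m(-3, 5))*(-235)) = sqrt(37029 + 1*(-235)) = sqrt(37029 - 235) = sqrt(36794)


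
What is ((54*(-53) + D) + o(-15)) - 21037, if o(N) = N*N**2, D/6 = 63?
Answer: -26896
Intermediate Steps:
D = 378 (D = 6*63 = 378)
o(N) = N**3
((54*(-53) + D) + o(-15)) - 21037 = ((54*(-53) + 378) + (-15)**3) - 21037 = ((-2862 + 378) - 3375) - 21037 = (-2484 - 3375) - 21037 = -5859 - 21037 = -26896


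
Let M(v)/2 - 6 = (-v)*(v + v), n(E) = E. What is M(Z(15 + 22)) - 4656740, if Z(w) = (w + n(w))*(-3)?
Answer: -4853864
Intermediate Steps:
Z(w) = -6*w (Z(w) = (w + w)*(-3) = (2*w)*(-3) = -6*w)
M(v) = 12 - 4*v**2 (M(v) = 12 + 2*((-v)*(v + v)) = 12 + 2*((-v)*(2*v)) = 12 + 2*(-2*v**2) = 12 - 4*v**2)
M(Z(15 + 22)) - 4656740 = (12 - 4*36*(15 + 22)**2) - 4656740 = (12 - 4*(-6*37)**2) - 4656740 = (12 - 4*(-222)**2) - 4656740 = (12 - 4*49284) - 4656740 = (12 - 197136) - 4656740 = -197124 - 4656740 = -4853864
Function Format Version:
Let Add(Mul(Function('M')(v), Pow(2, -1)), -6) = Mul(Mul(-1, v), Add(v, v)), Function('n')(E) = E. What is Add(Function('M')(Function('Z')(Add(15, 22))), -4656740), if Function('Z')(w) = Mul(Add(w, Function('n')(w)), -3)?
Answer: -4853864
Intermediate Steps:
Function('Z')(w) = Mul(-6, w) (Function('Z')(w) = Mul(Add(w, w), -3) = Mul(Mul(2, w), -3) = Mul(-6, w))
Function('M')(v) = Add(12, Mul(-4, Pow(v, 2))) (Function('M')(v) = Add(12, Mul(2, Mul(Mul(-1, v), Add(v, v)))) = Add(12, Mul(2, Mul(Mul(-1, v), Mul(2, v)))) = Add(12, Mul(2, Mul(-2, Pow(v, 2)))) = Add(12, Mul(-4, Pow(v, 2))))
Add(Function('M')(Function('Z')(Add(15, 22))), -4656740) = Add(Add(12, Mul(-4, Pow(Mul(-6, Add(15, 22)), 2))), -4656740) = Add(Add(12, Mul(-4, Pow(Mul(-6, 37), 2))), -4656740) = Add(Add(12, Mul(-4, Pow(-222, 2))), -4656740) = Add(Add(12, Mul(-4, 49284)), -4656740) = Add(Add(12, -197136), -4656740) = Add(-197124, -4656740) = -4853864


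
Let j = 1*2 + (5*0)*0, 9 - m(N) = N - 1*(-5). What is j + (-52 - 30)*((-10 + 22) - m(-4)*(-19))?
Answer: -13446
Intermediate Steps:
m(N) = 4 - N (m(N) = 9 - (N - 1*(-5)) = 9 - (N + 5) = 9 - (5 + N) = 9 + (-5 - N) = 4 - N)
j = 2 (j = 2 + 0*0 = 2 + 0 = 2)
j + (-52 - 30)*((-10 + 22) - m(-4)*(-19)) = 2 + (-52 - 30)*((-10 + 22) - (4 - 1*(-4))*(-19)) = 2 - 82*(12 - (4 + 4)*(-19)) = 2 - 82*(12 - 8*(-19)) = 2 - 82*(12 - 1*(-152)) = 2 - 82*(12 + 152) = 2 - 82*164 = 2 - 13448 = -13446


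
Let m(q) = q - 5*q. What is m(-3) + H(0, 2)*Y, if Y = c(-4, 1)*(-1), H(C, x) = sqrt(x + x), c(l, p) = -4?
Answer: 20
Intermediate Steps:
m(q) = -4*q
H(C, x) = sqrt(2)*sqrt(x) (H(C, x) = sqrt(2*x) = sqrt(2)*sqrt(x))
Y = 4 (Y = -4*(-1) = 4)
m(-3) + H(0, 2)*Y = -4*(-3) + (sqrt(2)*sqrt(2))*4 = 12 + 2*4 = 12 + 8 = 20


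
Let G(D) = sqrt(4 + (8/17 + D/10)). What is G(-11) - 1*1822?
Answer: -1822 + sqrt(97410)/170 ≈ -1820.2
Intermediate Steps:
G(D) = sqrt(76/17 + D/10) (G(D) = sqrt(4 + (8*(1/17) + D*(1/10))) = sqrt(4 + (8/17 + D/10)) = sqrt(76/17 + D/10))
G(-11) - 1*1822 = sqrt(129200 + 2890*(-11))/170 - 1*1822 = sqrt(129200 - 31790)/170 - 1822 = sqrt(97410)/170 - 1822 = -1822 + sqrt(97410)/170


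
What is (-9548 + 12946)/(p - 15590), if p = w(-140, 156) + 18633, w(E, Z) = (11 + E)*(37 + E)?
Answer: 1699/8165 ≈ 0.20808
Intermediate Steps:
p = 31920 (p = (407 + (-140)² + 48*(-140)) + 18633 = (407 + 19600 - 6720) + 18633 = 13287 + 18633 = 31920)
(-9548 + 12946)/(p - 15590) = (-9548 + 12946)/(31920 - 15590) = 3398/16330 = 3398*(1/16330) = 1699/8165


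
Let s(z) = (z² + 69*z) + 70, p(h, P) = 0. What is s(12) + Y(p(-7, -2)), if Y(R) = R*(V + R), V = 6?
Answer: 1042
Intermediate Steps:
s(z) = 70 + z² + 69*z
Y(R) = R*(6 + R)
s(12) + Y(p(-7, -2)) = (70 + 12² + 69*12) + 0*(6 + 0) = (70 + 144 + 828) + 0*6 = 1042 + 0 = 1042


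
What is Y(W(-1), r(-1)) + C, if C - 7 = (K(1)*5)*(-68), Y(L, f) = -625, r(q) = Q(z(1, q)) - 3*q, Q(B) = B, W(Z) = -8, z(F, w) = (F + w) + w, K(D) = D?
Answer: -958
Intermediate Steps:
z(F, w) = F + 2*w
r(q) = 1 - q (r(q) = (1 + 2*q) - 3*q = 1 - q)
C = -333 (C = 7 + (1*5)*(-68) = 7 + 5*(-68) = 7 - 340 = -333)
Y(W(-1), r(-1)) + C = -625 - 333 = -958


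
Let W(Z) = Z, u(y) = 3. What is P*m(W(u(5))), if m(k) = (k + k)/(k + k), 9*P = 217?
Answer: 217/9 ≈ 24.111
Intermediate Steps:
P = 217/9 (P = (1/9)*217 = 217/9 ≈ 24.111)
m(k) = 1 (m(k) = (2*k)/((2*k)) = (2*k)*(1/(2*k)) = 1)
P*m(W(u(5))) = (217/9)*1 = 217/9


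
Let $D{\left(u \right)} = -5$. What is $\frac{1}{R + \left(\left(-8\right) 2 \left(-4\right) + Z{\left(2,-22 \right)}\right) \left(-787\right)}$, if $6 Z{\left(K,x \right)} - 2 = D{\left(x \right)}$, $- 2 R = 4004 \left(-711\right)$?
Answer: $\frac{2}{2746895} \approx 7.281 \cdot 10^{-7}$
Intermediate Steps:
$R = 1423422$ ($R = - \frac{4004 \left(-711\right)}{2} = \left(- \frac{1}{2}\right) \left(-2846844\right) = 1423422$)
$Z{\left(K,x \right)} = - \frac{1}{2}$ ($Z{\left(K,x \right)} = \frac{1}{3} + \frac{1}{6} \left(-5\right) = \frac{1}{3} - \frac{5}{6} = - \frac{1}{2}$)
$\frac{1}{R + \left(\left(-8\right) 2 \left(-4\right) + Z{\left(2,-22 \right)}\right) \left(-787\right)} = \frac{1}{1423422 + \left(\left(-8\right) 2 \left(-4\right) - \frac{1}{2}\right) \left(-787\right)} = \frac{1}{1423422 + \left(\left(-16\right) \left(-4\right) - \frac{1}{2}\right) \left(-787\right)} = \frac{1}{1423422 + \left(64 - \frac{1}{2}\right) \left(-787\right)} = \frac{1}{1423422 + \frac{127}{2} \left(-787\right)} = \frac{1}{1423422 - \frac{99949}{2}} = \frac{1}{\frac{2746895}{2}} = \frac{2}{2746895}$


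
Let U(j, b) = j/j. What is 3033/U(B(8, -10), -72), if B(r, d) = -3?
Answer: 3033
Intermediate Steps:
U(j, b) = 1
3033/U(B(8, -10), -72) = 3033/1 = 3033*1 = 3033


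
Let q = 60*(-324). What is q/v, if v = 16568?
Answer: -2430/2071 ≈ -1.1733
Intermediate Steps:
q = -19440
q/v = -19440/16568 = -19440*1/16568 = -2430/2071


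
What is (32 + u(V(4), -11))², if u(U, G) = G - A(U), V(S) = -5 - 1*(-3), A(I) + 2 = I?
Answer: 625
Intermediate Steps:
A(I) = -2 + I
V(S) = -2 (V(S) = -5 + 3 = -2)
u(U, G) = 2 + G - U (u(U, G) = G - (-2 + U) = G + (2 - U) = 2 + G - U)
(32 + u(V(4), -11))² = (32 + (2 - 11 - 1*(-2)))² = (32 + (2 - 11 + 2))² = (32 - 7)² = 25² = 625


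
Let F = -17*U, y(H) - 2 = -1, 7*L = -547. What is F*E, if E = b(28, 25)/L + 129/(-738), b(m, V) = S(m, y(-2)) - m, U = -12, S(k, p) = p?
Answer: 781082/22427 ≈ 34.828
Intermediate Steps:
L = -547/7 (L = (1/7)*(-547) = -547/7 ≈ -78.143)
y(H) = 1 (y(H) = 2 - 1 = 1)
b(m, V) = 1 - m
F = 204 (F = -17*(-12) = 204)
E = 22973/134562 (E = (1 - 1*28)/(-547/7) + 129/(-738) = (1 - 28)*(-7/547) + 129*(-1/738) = -27*(-7/547) - 43/246 = 189/547 - 43/246 = 22973/134562 ≈ 0.17072)
F*E = 204*(22973/134562) = 781082/22427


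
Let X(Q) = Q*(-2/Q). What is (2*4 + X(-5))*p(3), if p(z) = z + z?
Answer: 36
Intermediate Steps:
X(Q) = -2
p(z) = 2*z
(2*4 + X(-5))*p(3) = (2*4 - 2)*(2*3) = (8 - 2)*6 = 6*6 = 36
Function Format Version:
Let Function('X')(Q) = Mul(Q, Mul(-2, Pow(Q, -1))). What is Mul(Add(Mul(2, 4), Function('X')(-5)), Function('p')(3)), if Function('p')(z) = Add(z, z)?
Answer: 36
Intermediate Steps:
Function('X')(Q) = -2
Function('p')(z) = Mul(2, z)
Mul(Add(Mul(2, 4), Function('X')(-5)), Function('p')(3)) = Mul(Add(Mul(2, 4), -2), Mul(2, 3)) = Mul(Add(8, -2), 6) = Mul(6, 6) = 36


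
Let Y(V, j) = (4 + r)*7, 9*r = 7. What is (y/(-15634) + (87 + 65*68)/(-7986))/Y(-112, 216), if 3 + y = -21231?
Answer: 21238347/894780722 ≈ 0.023736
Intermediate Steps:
y = -21234 (y = -3 - 21231 = -21234)
r = 7/9 (r = (⅑)*7 = 7/9 ≈ 0.77778)
Y(V, j) = 301/9 (Y(V, j) = (4 + 7/9)*7 = (43/9)*7 = 301/9)
(y/(-15634) + (87 + 65*68)/(-7986))/Y(-112, 216) = (-21234/(-15634) + (87 + 65*68)/(-7986))/(301/9) = (-21234*(-1/15634) + (87 + 4420)*(-1/7986))*(9/301) = (10617/7817 + 4507*(-1/7986))*(9/301) = (10617/7817 - 4507/7986)*(9/301) = (49556143/62426562)*(9/301) = 21238347/894780722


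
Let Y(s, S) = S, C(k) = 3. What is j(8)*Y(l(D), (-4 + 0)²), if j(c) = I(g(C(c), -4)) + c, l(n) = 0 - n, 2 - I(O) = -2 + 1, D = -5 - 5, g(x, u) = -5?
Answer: 176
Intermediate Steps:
D = -10
I(O) = 3 (I(O) = 2 - (-2 + 1) = 2 - 1*(-1) = 2 + 1 = 3)
l(n) = -n
j(c) = 3 + c
j(8)*Y(l(D), (-4 + 0)²) = (3 + 8)*(-4 + 0)² = 11*(-4)² = 11*16 = 176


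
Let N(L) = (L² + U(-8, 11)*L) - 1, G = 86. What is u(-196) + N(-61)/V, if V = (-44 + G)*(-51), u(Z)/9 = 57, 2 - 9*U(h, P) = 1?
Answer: 9856195/19278 ≈ 511.27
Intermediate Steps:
U(h, P) = ⅑ (U(h, P) = 2/9 - ⅑*1 = 2/9 - ⅑ = ⅑)
u(Z) = 513 (u(Z) = 9*57 = 513)
V = -2142 (V = (-44 + 86)*(-51) = 42*(-51) = -2142)
N(L) = -1 + L² + L/9 (N(L) = (L² + L/9) - 1 = -1 + L² + L/9)
u(-196) + N(-61)/V = 513 + (-1 + (-61)² + (⅑)*(-61))/(-2142) = 513 + (-1 + 3721 - 61/9)*(-1/2142) = 513 + (33419/9)*(-1/2142) = 513 - 33419/19278 = 9856195/19278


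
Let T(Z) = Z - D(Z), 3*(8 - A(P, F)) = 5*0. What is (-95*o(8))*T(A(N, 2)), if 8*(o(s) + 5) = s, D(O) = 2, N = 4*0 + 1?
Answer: 2280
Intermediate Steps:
N = 1 (N = 0 + 1 = 1)
A(P, F) = 8 (A(P, F) = 8 - 5*0/3 = 8 - ⅓*0 = 8 + 0 = 8)
o(s) = -5 + s/8
T(Z) = -2 + Z (T(Z) = Z - 1*2 = Z - 2 = -2 + Z)
(-95*o(8))*T(A(N, 2)) = (-95*(-5 + (⅛)*8))*(-2 + 8) = -95*(-5 + 1)*6 = -95*(-4)*6 = 380*6 = 2280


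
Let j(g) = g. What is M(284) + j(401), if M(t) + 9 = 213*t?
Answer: 60884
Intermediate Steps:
M(t) = -9 + 213*t
M(284) + j(401) = (-9 + 213*284) + 401 = (-9 + 60492) + 401 = 60483 + 401 = 60884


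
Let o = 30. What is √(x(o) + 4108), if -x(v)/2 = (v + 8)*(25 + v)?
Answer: 6*I*√2 ≈ 8.4853*I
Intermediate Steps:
x(v) = -2*(8 + v)*(25 + v) (x(v) = -2*(v + 8)*(25 + v) = -2*(8 + v)*(25 + v))
√(x(o) + 4108) = √((-400 - 66*30 - 2*30²) + 4108) = √((-400 - 1980 - 2*900) + 4108) = √((-400 - 1980 - 1800) + 4108) = √(-4180 + 4108) = √(-72) = 6*I*√2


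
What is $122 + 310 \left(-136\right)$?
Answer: $-42038$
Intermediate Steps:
$122 + 310 \left(-136\right) = 122 - 42160 = -42038$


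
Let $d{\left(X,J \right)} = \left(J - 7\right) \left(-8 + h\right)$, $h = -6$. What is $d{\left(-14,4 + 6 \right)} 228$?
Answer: $-9576$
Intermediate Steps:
$d{\left(X,J \right)} = 98 - 14 J$ ($d{\left(X,J \right)} = \left(J - 7\right) \left(-8 - 6\right) = \left(-7 + J\right) \left(-14\right) = 98 - 14 J$)
$d{\left(-14,4 + 6 \right)} 228 = \left(98 - 14 \left(4 + 6\right)\right) 228 = \left(98 - 140\right) 228 = \left(-42\right) 228 = -9576$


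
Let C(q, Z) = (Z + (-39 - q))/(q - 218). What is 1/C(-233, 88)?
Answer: -451/282 ≈ -1.5993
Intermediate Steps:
C(q, Z) = (-39 + Z - q)/(-218 + q)
1/C(-233, 88) = 1/((-39 + 88 - 1*(-233))/(-218 - 233)) = 1/((-39 + 88 + 233)/(-451)) = 1/(-1/451*282) = 1/(-282/451) = -451/282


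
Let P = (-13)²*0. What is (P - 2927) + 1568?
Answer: -1359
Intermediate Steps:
P = 0 (P = 169*0 = 0)
(P - 2927) + 1568 = (0 - 2927) + 1568 = -2927 + 1568 = -1359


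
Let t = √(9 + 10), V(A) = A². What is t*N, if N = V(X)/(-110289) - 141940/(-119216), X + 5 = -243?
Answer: 2080539949*√19/3287053356 ≈ 2.7590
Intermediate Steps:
X = -248 (X = -5 - 243 = -248)
N = 2080539949/3287053356 (N = (-248)²/(-110289) - 141940/(-119216) = 61504*(-1/110289) - 141940*(-1/119216) = -61504/110289 + 35485/29804 = 2080539949/3287053356 ≈ 0.63295)
t = √19 ≈ 4.3589
t*N = √19*(2080539949/3287053356) = 2080539949*√19/3287053356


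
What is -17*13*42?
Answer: -9282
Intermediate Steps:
-17*13*42 = -221*42 = -9282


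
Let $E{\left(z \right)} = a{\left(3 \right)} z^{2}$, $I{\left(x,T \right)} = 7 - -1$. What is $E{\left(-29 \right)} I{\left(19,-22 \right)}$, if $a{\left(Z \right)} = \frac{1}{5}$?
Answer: $\frac{6728}{5} \approx 1345.6$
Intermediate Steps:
$a{\left(Z \right)} = \frac{1}{5}$
$I{\left(x,T \right)} = 8$ ($I{\left(x,T \right)} = 7 + 1 = 8$)
$E{\left(z \right)} = \frac{z^{2}}{5}$
$E{\left(-29 \right)} I{\left(19,-22 \right)} = \frac{\left(-29\right)^{2}}{5} \cdot 8 = \frac{1}{5} \cdot 841 \cdot 8 = \frac{841}{5} \cdot 8 = \frac{6728}{5}$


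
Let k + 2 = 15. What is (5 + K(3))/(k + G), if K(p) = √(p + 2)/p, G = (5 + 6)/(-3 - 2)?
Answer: 25/54 + 5*√5/162 ≈ 0.53198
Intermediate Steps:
k = 13 (k = -2 + 15 = 13)
G = -11/5 (G = 11/(-5) = 11*(-⅕) = -11/5 ≈ -2.2000)
K(p) = √(2 + p)/p
(5 + K(3))/(k + G) = (5 + √(2 + 3)/3)/(13 - 11/5) = (5 + √5/3)/(54/5) = (5 + √5/3)*(5/54) = 25/54 + 5*√5/162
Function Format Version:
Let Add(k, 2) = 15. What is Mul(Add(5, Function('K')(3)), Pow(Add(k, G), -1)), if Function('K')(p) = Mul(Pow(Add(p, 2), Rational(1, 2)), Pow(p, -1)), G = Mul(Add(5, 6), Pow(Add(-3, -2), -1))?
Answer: Add(Rational(25, 54), Mul(Rational(5, 162), Pow(5, Rational(1, 2)))) ≈ 0.53198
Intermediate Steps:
k = 13 (k = Add(-2, 15) = 13)
G = Rational(-11, 5) (G = Mul(11, Pow(-5, -1)) = Mul(11, Rational(-1, 5)) = Rational(-11, 5) ≈ -2.2000)
Function('K')(p) = Mul(Pow(p, -1), Pow(Add(2, p), Rational(1, 2))) (Function('K')(p) = Mul(Pow(Add(2, p), Rational(1, 2)), Pow(p, -1)) = Mul(Pow(p, -1), Pow(Add(2, p), Rational(1, 2))))
Mul(Add(5, Function('K')(3)), Pow(Add(k, G), -1)) = Mul(Add(5, Mul(Pow(3, -1), Pow(Add(2, 3), Rational(1, 2)))), Pow(Add(13, Rational(-11, 5)), -1)) = Mul(Add(5, Mul(Rational(1, 3), Pow(5, Rational(1, 2)))), Pow(Rational(54, 5), -1)) = Mul(Add(5, Mul(Rational(1, 3), Pow(5, Rational(1, 2)))), Rational(5, 54)) = Add(Rational(25, 54), Mul(Rational(5, 162), Pow(5, Rational(1, 2))))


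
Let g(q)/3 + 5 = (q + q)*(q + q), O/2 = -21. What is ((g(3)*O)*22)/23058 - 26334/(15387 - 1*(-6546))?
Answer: -2197492/445971 ≈ -4.9274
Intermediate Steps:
O = -42 (O = 2*(-21) = -42)
g(q) = -15 + 12*q² (g(q) = -15 + 3*((q + q)*(q + q)) = -15 + 3*((2*q)*(2*q)) = -15 + 3*(4*q²) = -15 + 12*q²)
((g(3)*O)*22)/23058 - 26334/(15387 - 1*(-6546)) = (((-15 + 12*3²)*(-42))*22)/23058 - 26334/(15387 - 1*(-6546)) = (((-15 + 12*9)*(-42))*22)*(1/23058) - 26334/(15387 + 6546) = (((-15 + 108)*(-42))*22)*(1/23058) - 26334/21933 = ((93*(-42))*22)*(1/23058) - 26334*1/21933 = -3906*22*(1/23058) - 2926/2437 = -85932*1/23058 - 2926/2437 = -682/183 - 2926/2437 = -2197492/445971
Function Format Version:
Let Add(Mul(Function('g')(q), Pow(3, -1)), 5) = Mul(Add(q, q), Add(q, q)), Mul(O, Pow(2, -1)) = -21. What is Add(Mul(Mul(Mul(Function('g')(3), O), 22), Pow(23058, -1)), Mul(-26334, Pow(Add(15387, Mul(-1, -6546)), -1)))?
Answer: Rational(-2197492, 445971) ≈ -4.9274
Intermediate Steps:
O = -42 (O = Mul(2, -21) = -42)
Function('g')(q) = Add(-15, Mul(12, Pow(q, 2))) (Function('g')(q) = Add(-15, Mul(3, Mul(Add(q, q), Add(q, q)))) = Add(-15, Mul(3, Mul(Mul(2, q), Mul(2, q)))) = Add(-15, Mul(3, Mul(4, Pow(q, 2)))) = Add(-15, Mul(12, Pow(q, 2))))
Add(Mul(Mul(Mul(Function('g')(3), O), 22), Pow(23058, -1)), Mul(-26334, Pow(Add(15387, Mul(-1, -6546)), -1))) = Add(Mul(Mul(Mul(Add(-15, Mul(12, Pow(3, 2))), -42), 22), Pow(23058, -1)), Mul(-26334, Pow(Add(15387, Mul(-1, -6546)), -1))) = Add(Mul(Mul(Mul(Add(-15, Mul(12, 9)), -42), 22), Rational(1, 23058)), Mul(-26334, Pow(Add(15387, 6546), -1))) = Add(Mul(Mul(Mul(Add(-15, 108), -42), 22), Rational(1, 23058)), Mul(-26334, Pow(21933, -1))) = Add(Mul(Mul(Mul(93, -42), 22), Rational(1, 23058)), Mul(-26334, Rational(1, 21933))) = Add(Mul(Mul(-3906, 22), Rational(1, 23058)), Rational(-2926, 2437)) = Add(Mul(-85932, Rational(1, 23058)), Rational(-2926, 2437)) = Add(Rational(-682, 183), Rational(-2926, 2437)) = Rational(-2197492, 445971)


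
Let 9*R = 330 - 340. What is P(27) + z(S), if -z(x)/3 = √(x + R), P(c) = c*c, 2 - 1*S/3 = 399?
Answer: 729 - I*√10729 ≈ 729.0 - 103.58*I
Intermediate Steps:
S = -1191 (S = 6 - 3*399 = 6 - 1197 = -1191)
P(c) = c²
R = -10/9 (R = (330 - 340)/9 = (⅑)*(-10) = -10/9 ≈ -1.1111)
z(x) = -3*√(-10/9 + x) (z(x) = -3*√(x - 10/9) = -3*√(-10/9 + x))
P(27) + z(S) = 27² - √(-10 + 9*(-1191)) = 729 - √(-10 - 10719) = 729 - √(-10729) = 729 - I*√10729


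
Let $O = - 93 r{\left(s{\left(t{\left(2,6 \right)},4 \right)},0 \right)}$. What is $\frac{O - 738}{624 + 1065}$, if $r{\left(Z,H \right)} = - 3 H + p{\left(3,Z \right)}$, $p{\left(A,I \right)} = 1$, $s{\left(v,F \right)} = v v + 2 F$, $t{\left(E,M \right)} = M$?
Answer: $- \frac{277}{563} \approx -0.49201$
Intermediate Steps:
$s{\left(v,F \right)} = v^{2} + 2 F$
$r{\left(Z,H \right)} = 1 - 3 H$ ($r{\left(Z,H \right)} = - 3 H + 1 = 1 - 3 H$)
$O = -93$ ($O = - 93 \left(1 - 0\right) = - 93 \left(1 + 0\right) = \left(-93\right) 1 = -93$)
$\frac{O - 738}{624 + 1065} = \frac{-93 - 738}{624 + 1065} = - \frac{831}{1689} = \left(-831\right) \frac{1}{1689} = - \frac{277}{563}$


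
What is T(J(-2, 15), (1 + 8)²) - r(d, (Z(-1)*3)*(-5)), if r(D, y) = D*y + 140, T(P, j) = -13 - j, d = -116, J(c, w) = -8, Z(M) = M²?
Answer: -1974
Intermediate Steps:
r(D, y) = 140 + D*y
T(J(-2, 15), (1 + 8)²) - r(d, (Z(-1)*3)*(-5)) = (-13 - (1 + 8)²) - (140 - 116*(-1)²*3*(-5)) = (-13 - 1*9²) - (140 - 116*1*3*(-5)) = (-13 - 1*81) - (140 - 348*(-5)) = (-13 - 81) - (140 - 116*(-15)) = -94 - (140 + 1740) = -94 - 1*1880 = -94 - 1880 = -1974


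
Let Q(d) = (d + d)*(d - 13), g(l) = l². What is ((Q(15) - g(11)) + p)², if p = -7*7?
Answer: 12100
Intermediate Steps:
Q(d) = 2*d*(-13 + d) (Q(d) = (2*d)*(-13 + d) = 2*d*(-13 + d))
p = -49
((Q(15) - g(11)) + p)² = ((2*15*(-13 + 15) - 1*11²) - 49)² = ((2*15*2 - 1*121) - 49)² = ((60 - 121) - 49)² = (-61 - 49)² = (-110)² = 12100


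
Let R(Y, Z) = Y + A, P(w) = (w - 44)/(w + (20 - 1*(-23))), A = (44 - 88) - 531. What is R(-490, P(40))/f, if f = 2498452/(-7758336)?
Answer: 2065656960/624613 ≈ 3307.1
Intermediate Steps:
A = -575 (A = -44 - 531 = -575)
P(w) = (-44 + w)/(43 + w) (P(w) = (-44 + w)/(w + (20 + 23)) = (-44 + w)/(w + 43) = (-44 + w)/(43 + w))
R(Y, Z) = -575 + Y (R(Y, Z) = Y - 575 = -575 + Y)
f = -624613/1939584 (f = 2498452*(-1/7758336) = -624613/1939584 ≈ -0.32203)
R(-490, P(40))/f = (-575 - 490)/(-624613/1939584) = -1065*(-1939584/624613) = 2065656960/624613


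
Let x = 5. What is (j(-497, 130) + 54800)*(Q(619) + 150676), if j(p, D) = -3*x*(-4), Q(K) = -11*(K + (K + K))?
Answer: 7145460140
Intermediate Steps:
Q(K) = -33*K (Q(K) = -11*(K + 2*K) = -33*K)
j(p, D) = 60 (j(p, D) = -3*5*(-4) = -15*(-4) = 60)
(j(-497, 130) + 54800)*(Q(619) + 150676) = (60 + 54800)*(-33*619 + 150676) = 54860*(-20427 + 150676) = 54860*130249 = 7145460140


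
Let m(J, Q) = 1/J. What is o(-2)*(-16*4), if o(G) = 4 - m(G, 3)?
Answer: -288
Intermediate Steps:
o(G) = 4 - 1/G
o(-2)*(-16*4) = (4 - 1/(-2))*(-16*4) = (4 - 1*(-½))*(-64) = (4 + ½)*(-64) = (9/2)*(-64) = -288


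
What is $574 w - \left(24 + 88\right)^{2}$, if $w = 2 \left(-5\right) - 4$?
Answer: $-20580$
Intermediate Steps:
$w = -14$ ($w = -10 - 4 = -14$)
$574 w - \left(24 + 88\right)^{2} = 574 \left(-14\right) - \left(24 + 88\right)^{2} = -8036 - 112^{2} = -8036 - 12544 = -20580$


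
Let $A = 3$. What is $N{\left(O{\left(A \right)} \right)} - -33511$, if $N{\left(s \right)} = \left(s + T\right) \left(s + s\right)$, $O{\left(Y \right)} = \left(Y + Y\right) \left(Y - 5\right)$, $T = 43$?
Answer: $32767$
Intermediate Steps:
$O{\left(Y \right)} = 2 Y \left(-5 + Y\right)$
$N{\left(s \right)} = 2 s \left(43 + s\right)$ ($N{\left(s \right)} = \left(s + 43\right) \left(s + s\right) = \left(43 + s\right) 2 s = 2 s \left(43 + s\right)$)
$N{\left(O{\left(A \right)} \right)} - -33511 = 2 \cdot 2 \cdot 3 \left(-5 + 3\right) \left(43 + 2 \cdot 3 \left(-5 + 3\right)\right) - -33511 = 2 \cdot 2 \cdot 3 \left(-2\right) \left(43 + 2 \cdot 3 \left(-2\right)\right) + 33511 = 2 \left(-12\right) \left(43 - 12\right) + 33511 = 2 \left(-12\right) 31 + 33511 = -744 + 33511 = 32767$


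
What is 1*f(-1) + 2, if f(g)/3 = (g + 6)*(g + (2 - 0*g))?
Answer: 17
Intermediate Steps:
f(g) = 3*(2 + g)*(6 + g) (f(g) = 3*((g + 6)*(g + (2 - 0*g))) = 3*((6 + g)*(g + (2 - 1*0))) = 3*((6 + g)*(g + (2 + 0))) = 3*((6 + g)*(g + 2)) = 3*((6 + g)*(2 + g)) = 3*((2 + g)*(6 + g)) = 3*(2 + g)*(6 + g))
1*f(-1) + 2 = 1*(36 + 3*(-1)² + 24*(-1)) + 2 = 1*(36 + 3*1 - 24) + 2 = 1*(36 + 3 - 24) + 2 = 1*15 + 2 = 15 + 2 = 17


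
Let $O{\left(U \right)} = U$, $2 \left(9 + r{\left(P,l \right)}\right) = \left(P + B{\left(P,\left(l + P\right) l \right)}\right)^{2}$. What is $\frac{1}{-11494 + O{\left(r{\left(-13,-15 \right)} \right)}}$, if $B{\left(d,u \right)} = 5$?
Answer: $- \frac{1}{11471} \approx -8.7176 \cdot 10^{-5}$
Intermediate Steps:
$r{\left(P,l \right)} = -9 + \frac{\left(5 + P\right)^{2}}{2}$ ($r{\left(P,l \right)} = -9 + \frac{\left(P + 5\right)^{2}}{2} = -9 + \frac{\left(5 + P\right)^{2}}{2}$)
$\frac{1}{-11494 + O{\left(r{\left(-13,-15 \right)} \right)}} = \frac{1}{-11494 - \left(9 - \frac{\left(5 - 13\right)^{2}}{2}\right)} = \frac{1}{-11494 - \left(9 - \frac{\left(-8\right)^{2}}{2}\right)} = \frac{1}{-11494 + \left(-9 + \frac{1}{2} \cdot 64\right)} = \frac{1}{-11494 + \left(-9 + 32\right)} = \frac{1}{-11494 + 23} = \frac{1}{-11471} = - \frac{1}{11471}$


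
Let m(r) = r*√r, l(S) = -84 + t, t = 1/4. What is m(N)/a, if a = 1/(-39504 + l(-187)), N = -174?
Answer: 13776537*I*√174/2 ≈ 9.0862e+7*I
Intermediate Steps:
t = ¼ ≈ 0.25000
l(S) = -335/4 (l(S) = -84 + ¼ = -335/4)
m(r) = r^(3/2)
a = -4/158351 (a = 1/(-39504 - 335/4) = 1/(-158351/4) = -4/158351 ≈ -2.5260e-5)
m(N)/a = (-174)^(3/2)/(-4/158351) = -174*I*√174*(-158351/4) = 13776537*I*√174/2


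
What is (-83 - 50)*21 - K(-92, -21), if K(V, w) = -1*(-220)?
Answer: -3013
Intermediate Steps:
K(V, w) = 220
(-83 - 50)*21 - K(-92, -21) = (-83 - 50)*21 - 1*220 = -133*21 - 220 = -2793 - 220 = -3013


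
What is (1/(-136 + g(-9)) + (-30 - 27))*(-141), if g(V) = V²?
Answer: 442176/55 ≈ 8039.6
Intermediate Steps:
(1/(-136 + g(-9)) + (-30 - 27))*(-141) = (1/(-136 + (-9)²) + (-30 - 27))*(-141) = (1/(-136 + 81) - 57)*(-141) = (1/(-55) - 57)*(-141) = (-1/55 - 57)*(-141) = -3136/55*(-141) = 442176/55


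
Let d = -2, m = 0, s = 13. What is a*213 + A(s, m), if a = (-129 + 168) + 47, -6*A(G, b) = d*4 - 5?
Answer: 109921/6 ≈ 18320.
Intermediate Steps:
A(G, b) = 13/6 (A(G, b) = -(-2*4 - 5)/6 = -(-8 - 5)/6 = -1/6*(-13) = 13/6)
a = 86 (a = 39 + 47 = 86)
a*213 + A(s, m) = 86*213 + 13/6 = 18318 + 13/6 = 109921/6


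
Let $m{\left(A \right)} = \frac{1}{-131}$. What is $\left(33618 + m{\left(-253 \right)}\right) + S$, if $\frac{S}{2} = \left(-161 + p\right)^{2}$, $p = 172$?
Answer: $\frac{4435659}{131} \approx 33860.0$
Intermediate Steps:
$S = 242$ ($S = 2 \left(-161 + 172\right)^{2} = 2 \cdot 11^{2} = 2 \cdot 121 = 242$)
$m{\left(A \right)} = - \frac{1}{131}$
$\left(33618 + m{\left(-253 \right)}\right) + S = \left(33618 - \frac{1}{131}\right) + 242 = \frac{4403957}{131} + 242 = \frac{4435659}{131}$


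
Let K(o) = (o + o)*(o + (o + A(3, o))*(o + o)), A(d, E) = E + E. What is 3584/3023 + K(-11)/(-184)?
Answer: 24105623/278116 ≈ 86.675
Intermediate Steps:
A(d, E) = 2*E
K(o) = 2*o*(o + 6*o²) (K(o) = (o + o)*(o + (o + 2*o)*(o + o)) = (2*o)*(o + (3*o)*(2*o)) = (2*o)*(o + 6*o²) = 2*o*(o + 6*o²))
3584/3023 + K(-11)/(-184) = 3584/3023 + ((-11)²*(2 + 12*(-11)))/(-184) = 3584*(1/3023) + (121*(2 - 132))*(-1/184) = 3584/3023 + (121*(-130))*(-1/184) = 3584/3023 - 15730*(-1/184) = 3584/3023 + 7865/92 = 24105623/278116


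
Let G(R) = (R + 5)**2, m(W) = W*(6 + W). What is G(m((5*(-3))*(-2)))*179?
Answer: 210723275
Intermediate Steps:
G(R) = (5 + R)**2
G(m((5*(-3))*(-2)))*179 = (5 + ((5*(-3))*(-2))*(6 + (5*(-3))*(-2)))**2*179 = (5 + (-15*(-2))*(6 - 15*(-2)))**2*179 = (5 + 30*(6 + 30))**2*179 = (5 + 30*36)**2*179 = (5 + 1080)**2*179 = 1085**2*179 = 1177225*179 = 210723275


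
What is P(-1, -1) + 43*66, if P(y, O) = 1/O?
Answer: 2837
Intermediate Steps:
P(-1, -1) + 43*66 = 1/(-1) + 43*66 = -1 + 2838 = 2837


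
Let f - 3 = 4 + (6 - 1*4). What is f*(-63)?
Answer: -567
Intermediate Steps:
f = 9 (f = 3 + (4 + (6 - 1*4)) = 3 + (4 + (6 - 4)) = 3 + (4 + 2) = 3 + 6 = 9)
f*(-63) = 9*(-63) = -567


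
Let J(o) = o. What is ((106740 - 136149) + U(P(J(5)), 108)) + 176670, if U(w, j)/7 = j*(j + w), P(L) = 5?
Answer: 232689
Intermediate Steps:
U(w, j) = 7*j*(j + w) (U(w, j) = 7*(j*(j + w)) = 7*j*(j + w))
((106740 - 136149) + U(P(J(5)), 108)) + 176670 = ((106740 - 136149) + 7*108*(108 + 5)) + 176670 = (-29409 + 7*108*113) + 176670 = (-29409 + 85428) + 176670 = 56019 + 176670 = 232689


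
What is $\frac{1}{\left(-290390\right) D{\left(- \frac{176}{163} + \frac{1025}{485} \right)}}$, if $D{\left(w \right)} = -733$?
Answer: $\frac{1}{212855870} \approx 4.698 \cdot 10^{-9}$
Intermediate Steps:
$\frac{1}{\left(-290390\right) D{\left(- \frac{176}{163} + \frac{1025}{485} \right)}} = \frac{1}{\left(-290390\right) \left(-733\right)} = \left(- \frac{1}{290390}\right) \left(- \frac{1}{733}\right) = \frac{1}{212855870}$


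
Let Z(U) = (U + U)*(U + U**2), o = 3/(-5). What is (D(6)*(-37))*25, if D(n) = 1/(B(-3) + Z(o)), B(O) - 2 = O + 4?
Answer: -115625/411 ≈ -281.33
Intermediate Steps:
B(O) = 6 + O (B(O) = 2 + (O + 4) = 2 + (4 + O) = 6 + O)
o = -3/5 (o = 3*(-1/5) = -3/5 ≈ -0.60000)
Z(U) = 2*U*(U + U**2) (Z(U) = (2*U)*(U + U**2) = 2*U*(U + U**2))
D(n) = 125/411 (D(n) = 1/((6 - 3) + 2*(-3/5)**2*(1 - 3/5)) = 1/(3 + 2*(9/25)*(2/5)) = 1/(3 + 36/125) = 1/(411/125) = 125/411)
(D(6)*(-37))*25 = ((125/411)*(-37))*25 = -4625/411*25 = -115625/411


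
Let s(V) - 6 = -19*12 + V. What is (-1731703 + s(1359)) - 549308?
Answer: -2279874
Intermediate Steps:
s(V) = -222 + V (s(V) = 6 + (-19*12 + V) = 6 + (-228 + V) = -222 + V)
(-1731703 + s(1359)) - 549308 = (-1731703 + (-222 + 1359)) - 549308 = (-1731703 + 1137) - 549308 = -1730566 - 549308 = -2279874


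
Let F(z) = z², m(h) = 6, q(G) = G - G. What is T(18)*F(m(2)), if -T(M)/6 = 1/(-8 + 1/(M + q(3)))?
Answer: 3888/143 ≈ 27.189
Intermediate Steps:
q(G) = 0
T(M) = -6/(-8 + 1/M) (T(M) = -6/(-8 + 1/(M + 0)) = -6/(-8 + 1/M))
T(18)*F(m(2)) = (6*18/(-1 + 8*18))*6² = (6*18/(-1 + 144))*36 = (6*18/143)*36 = (6*18*(1/143))*36 = (108/143)*36 = 3888/143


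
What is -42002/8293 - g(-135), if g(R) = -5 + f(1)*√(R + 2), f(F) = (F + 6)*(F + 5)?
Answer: -537/8293 - 42*I*√133 ≈ -0.064753 - 484.37*I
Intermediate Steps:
f(F) = (5 + F)*(6 + F) (f(F) = (6 + F)*(5 + F) = (5 + F)*(6 + F))
g(R) = -5 + 42*√(2 + R) (g(R) = -5 + (30 + 1² + 11*1)*√(R + 2) = -5 + (30 + 1 + 11)*√(2 + R) = -5 + 42*√(2 + R))
-42002/8293 - g(-135) = -42002/8293 - (-5 + 42*√(2 - 135)) = -42002*1/8293 - (-5 + 42*√(-133)) = -42002/8293 - (-5 + 42*(I*√133)) = -42002/8293 - (-5 + 42*I*√133) = -42002/8293 + (5 - 42*I*√133) = -537/8293 - 42*I*√133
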